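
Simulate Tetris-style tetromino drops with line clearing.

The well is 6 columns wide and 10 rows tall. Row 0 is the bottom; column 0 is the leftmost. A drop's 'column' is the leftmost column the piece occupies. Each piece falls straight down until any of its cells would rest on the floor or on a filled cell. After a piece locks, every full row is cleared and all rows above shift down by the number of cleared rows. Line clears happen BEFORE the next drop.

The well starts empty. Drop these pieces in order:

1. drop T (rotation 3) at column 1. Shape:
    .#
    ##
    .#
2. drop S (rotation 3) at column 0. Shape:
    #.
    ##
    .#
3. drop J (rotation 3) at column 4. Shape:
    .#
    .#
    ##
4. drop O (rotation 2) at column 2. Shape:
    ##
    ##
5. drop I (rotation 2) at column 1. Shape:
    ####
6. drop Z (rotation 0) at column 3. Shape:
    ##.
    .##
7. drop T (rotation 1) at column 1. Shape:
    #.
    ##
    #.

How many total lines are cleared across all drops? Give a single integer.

Answer: 0

Derivation:
Drop 1: T rot3 at col 1 lands with bottom-row=0; cleared 0 line(s) (total 0); column heights now [0 2 3 0 0 0], max=3
Drop 2: S rot3 at col 0 lands with bottom-row=2; cleared 0 line(s) (total 0); column heights now [5 4 3 0 0 0], max=5
Drop 3: J rot3 at col 4 lands with bottom-row=0; cleared 0 line(s) (total 0); column heights now [5 4 3 0 1 3], max=5
Drop 4: O rot2 at col 2 lands with bottom-row=3; cleared 0 line(s) (total 0); column heights now [5 4 5 5 1 3], max=5
Drop 5: I rot2 at col 1 lands with bottom-row=5; cleared 0 line(s) (total 0); column heights now [5 6 6 6 6 3], max=6
Drop 6: Z rot0 at col 3 lands with bottom-row=6; cleared 0 line(s) (total 0); column heights now [5 6 6 8 8 7], max=8
Drop 7: T rot1 at col 1 lands with bottom-row=6; cleared 0 line(s) (total 0); column heights now [5 9 8 8 8 7], max=9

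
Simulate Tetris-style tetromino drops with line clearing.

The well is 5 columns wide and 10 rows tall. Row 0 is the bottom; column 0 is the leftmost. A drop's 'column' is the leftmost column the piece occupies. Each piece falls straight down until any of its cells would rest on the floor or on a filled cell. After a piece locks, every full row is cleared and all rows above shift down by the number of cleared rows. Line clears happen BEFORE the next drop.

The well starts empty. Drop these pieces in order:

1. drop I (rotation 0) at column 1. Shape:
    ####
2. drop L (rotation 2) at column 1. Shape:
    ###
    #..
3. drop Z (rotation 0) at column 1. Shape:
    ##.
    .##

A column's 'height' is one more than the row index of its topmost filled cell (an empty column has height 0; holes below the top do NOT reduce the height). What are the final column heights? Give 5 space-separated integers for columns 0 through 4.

Drop 1: I rot0 at col 1 lands with bottom-row=0; cleared 0 line(s) (total 0); column heights now [0 1 1 1 1], max=1
Drop 2: L rot2 at col 1 lands with bottom-row=1; cleared 0 line(s) (total 0); column heights now [0 3 3 3 1], max=3
Drop 3: Z rot0 at col 1 lands with bottom-row=3; cleared 0 line(s) (total 0); column heights now [0 5 5 4 1], max=5

Answer: 0 5 5 4 1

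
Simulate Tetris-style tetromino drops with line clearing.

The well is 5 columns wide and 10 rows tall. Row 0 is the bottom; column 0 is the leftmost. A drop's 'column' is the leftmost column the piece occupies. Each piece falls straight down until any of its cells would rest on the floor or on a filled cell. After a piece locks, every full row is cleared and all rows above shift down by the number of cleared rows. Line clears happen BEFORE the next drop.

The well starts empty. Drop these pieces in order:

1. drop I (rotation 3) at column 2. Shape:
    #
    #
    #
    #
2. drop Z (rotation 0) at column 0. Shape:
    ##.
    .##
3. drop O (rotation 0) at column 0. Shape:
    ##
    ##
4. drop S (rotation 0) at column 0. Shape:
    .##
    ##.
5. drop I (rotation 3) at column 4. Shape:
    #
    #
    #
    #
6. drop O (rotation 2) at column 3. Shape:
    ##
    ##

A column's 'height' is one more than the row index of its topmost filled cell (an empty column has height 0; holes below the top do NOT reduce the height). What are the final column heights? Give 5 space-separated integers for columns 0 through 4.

Drop 1: I rot3 at col 2 lands with bottom-row=0; cleared 0 line(s) (total 0); column heights now [0 0 4 0 0], max=4
Drop 2: Z rot0 at col 0 lands with bottom-row=4; cleared 0 line(s) (total 0); column heights now [6 6 5 0 0], max=6
Drop 3: O rot0 at col 0 lands with bottom-row=6; cleared 0 line(s) (total 0); column heights now [8 8 5 0 0], max=8
Drop 4: S rot0 at col 0 lands with bottom-row=8; cleared 0 line(s) (total 0); column heights now [9 10 10 0 0], max=10
Drop 5: I rot3 at col 4 lands with bottom-row=0; cleared 0 line(s) (total 0); column heights now [9 10 10 0 4], max=10
Drop 6: O rot2 at col 3 lands with bottom-row=4; cleared 0 line(s) (total 0); column heights now [9 10 10 6 6], max=10

Answer: 9 10 10 6 6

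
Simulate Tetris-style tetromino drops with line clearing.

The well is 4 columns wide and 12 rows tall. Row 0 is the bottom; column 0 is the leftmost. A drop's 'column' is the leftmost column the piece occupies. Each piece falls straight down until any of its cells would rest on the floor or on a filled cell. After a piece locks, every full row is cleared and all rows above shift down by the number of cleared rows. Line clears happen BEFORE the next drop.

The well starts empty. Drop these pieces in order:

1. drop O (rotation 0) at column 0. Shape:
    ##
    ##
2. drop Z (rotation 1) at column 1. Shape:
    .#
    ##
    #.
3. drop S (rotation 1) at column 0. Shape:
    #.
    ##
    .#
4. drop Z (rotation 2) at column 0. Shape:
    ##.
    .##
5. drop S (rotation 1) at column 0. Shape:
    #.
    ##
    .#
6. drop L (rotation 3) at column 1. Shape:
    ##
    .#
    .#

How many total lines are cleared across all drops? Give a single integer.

Drop 1: O rot0 at col 0 lands with bottom-row=0; cleared 0 line(s) (total 0); column heights now [2 2 0 0], max=2
Drop 2: Z rot1 at col 1 lands with bottom-row=2; cleared 0 line(s) (total 0); column heights now [2 4 5 0], max=5
Drop 3: S rot1 at col 0 lands with bottom-row=4; cleared 0 line(s) (total 0); column heights now [7 6 5 0], max=7
Drop 4: Z rot2 at col 0 lands with bottom-row=6; cleared 0 line(s) (total 0); column heights now [8 8 7 0], max=8
Drop 5: S rot1 at col 0 lands with bottom-row=8; cleared 0 line(s) (total 0); column heights now [11 10 7 0], max=11
Drop 6: L rot3 at col 1 lands with bottom-row=8; cleared 0 line(s) (total 0); column heights now [11 11 11 0], max=11

Answer: 0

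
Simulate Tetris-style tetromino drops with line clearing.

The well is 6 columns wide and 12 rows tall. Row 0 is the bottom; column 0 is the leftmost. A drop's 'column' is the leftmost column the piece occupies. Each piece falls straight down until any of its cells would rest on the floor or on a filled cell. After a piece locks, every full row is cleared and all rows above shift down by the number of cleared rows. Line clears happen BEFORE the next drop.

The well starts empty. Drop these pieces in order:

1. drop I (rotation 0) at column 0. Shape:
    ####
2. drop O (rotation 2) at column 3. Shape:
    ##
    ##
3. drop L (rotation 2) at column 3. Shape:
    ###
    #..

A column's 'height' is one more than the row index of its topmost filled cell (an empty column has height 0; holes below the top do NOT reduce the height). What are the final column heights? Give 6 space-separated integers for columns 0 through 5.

Drop 1: I rot0 at col 0 lands with bottom-row=0; cleared 0 line(s) (total 0); column heights now [1 1 1 1 0 0], max=1
Drop 2: O rot2 at col 3 lands with bottom-row=1; cleared 0 line(s) (total 0); column heights now [1 1 1 3 3 0], max=3
Drop 3: L rot2 at col 3 lands with bottom-row=3; cleared 0 line(s) (total 0); column heights now [1 1 1 5 5 5], max=5

Answer: 1 1 1 5 5 5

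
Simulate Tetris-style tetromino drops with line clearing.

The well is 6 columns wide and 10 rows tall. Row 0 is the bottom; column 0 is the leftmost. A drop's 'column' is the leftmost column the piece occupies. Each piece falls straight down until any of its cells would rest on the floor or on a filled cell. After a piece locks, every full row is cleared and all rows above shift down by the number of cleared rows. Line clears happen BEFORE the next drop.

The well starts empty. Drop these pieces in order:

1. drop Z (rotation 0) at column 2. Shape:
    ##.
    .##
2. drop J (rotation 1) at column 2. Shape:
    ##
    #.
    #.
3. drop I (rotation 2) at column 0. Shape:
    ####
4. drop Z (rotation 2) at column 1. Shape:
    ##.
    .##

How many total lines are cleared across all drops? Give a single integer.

Answer: 0

Derivation:
Drop 1: Z rot0 at col 2 lands with bottom-row=0; cleared 0 line(s) (total 0); column heights now [0 0 2 2 1 0], max=2
Drop 2: J rot1 at col 2 lands with bottom-row=2; cleared 0 line(s) (total 0); column heights now [0 0 5 5 1 0], max=5
Drop 3: I rot2 at col 0 lands with bottom-row=5; cleared 0 line(s) (total 0); column heights now [6 6 6 6 1 0], max=6
Drop 4: Z rot2 at col 1 lands with bottom-row=6; cleared 0 line(s) (total 0); column heights now [6 8 8 7 1 0], max=8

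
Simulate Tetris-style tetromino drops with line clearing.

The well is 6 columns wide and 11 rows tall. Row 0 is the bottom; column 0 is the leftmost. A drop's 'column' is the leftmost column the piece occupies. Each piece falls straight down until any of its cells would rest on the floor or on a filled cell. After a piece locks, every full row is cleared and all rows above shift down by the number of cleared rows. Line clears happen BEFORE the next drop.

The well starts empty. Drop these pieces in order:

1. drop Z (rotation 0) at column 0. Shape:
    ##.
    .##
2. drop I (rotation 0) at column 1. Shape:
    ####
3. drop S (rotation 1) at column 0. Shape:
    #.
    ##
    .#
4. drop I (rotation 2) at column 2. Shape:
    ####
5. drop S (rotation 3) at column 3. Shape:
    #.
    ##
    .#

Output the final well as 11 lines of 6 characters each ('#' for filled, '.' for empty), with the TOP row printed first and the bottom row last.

Answer: ......
......
......
......
...#..
#..##.
##..#.
.#####
.####.
##....
.##...

Derivation:
Drop 1: Z rot0 at col 0 lands with bottom-row=0; cleared 0 line(s) (total 0); column heights now [2 2 1 0 0 0], max=2
Drop 2: I rot0 at col 1 lands with bottom-row=2; cleared 0 line(s) (total 0); column heights now [2 3 3 3 3 0], max=3
Drop 3: S rot1 at col 0 lands with bottom-row=3; cleared 0 line(s) (total 0); column heights now [6 5 3 3 3 0], max=6
Drop 4: I rot2 at col 2 lands with bottom-row=3; cleared 0 line(s) (total 0); column heights now [6 5 4 4 4 4], max=6
Drop 5: S rot3 at col 3 lands with bottom-row=4; cleared 0 line(s) (total 0); column heights now [6 5 4 7 6 4], max=7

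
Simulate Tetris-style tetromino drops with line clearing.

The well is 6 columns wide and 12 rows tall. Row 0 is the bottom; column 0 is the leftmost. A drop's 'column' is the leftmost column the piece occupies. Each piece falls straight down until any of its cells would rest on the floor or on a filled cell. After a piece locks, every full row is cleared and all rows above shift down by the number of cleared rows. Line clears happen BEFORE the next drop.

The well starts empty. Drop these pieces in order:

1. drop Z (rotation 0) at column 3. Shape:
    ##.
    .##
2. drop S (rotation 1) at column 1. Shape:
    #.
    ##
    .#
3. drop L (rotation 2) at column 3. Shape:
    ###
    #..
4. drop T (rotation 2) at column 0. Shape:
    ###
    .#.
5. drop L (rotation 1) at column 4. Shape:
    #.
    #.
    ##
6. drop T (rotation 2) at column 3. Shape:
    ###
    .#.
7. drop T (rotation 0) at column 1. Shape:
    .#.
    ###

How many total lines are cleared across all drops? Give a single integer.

Drop 1: Z rot0 at col 3 lands with bottom-row=0; cleared 0 line(s) (total 0); column heights now [0 0 0 2 2 1], max=2
Drop 2: S rot1 at col 1 lands with bottom-row=0; cleared 0 line(s) (total 0); column heights now [0 3 2 2 2 1], max=3
Drop 3: L rot2 at col 3 lands with bottom-row=2; cleared 0 line(s) (total 0); column heights now [0 3 2 4 4 4], max=4
Drop 4: T rot2 at col 0 lands with bottom-row=3; cleared 0 line(s) (total 0); column heights now [5 5 5 4 4 4], max=5
Drop 5: L rot1 at col 4 lands with bottom-row=4; cleared 0 line(s) (total 0); column heights now [5 5 5 4 7 5], max=7
Drop 6: T rot2 at col 3 lands with bottom-row=7; cleared 0 line(s) (total 0); column heights now [5 5 5 9 9 9], max=9
Drop 7: T rot0 at col 1 lands with bottom-row=9; cleared 0 line(s) (total 0); column heights now [5 10 11 10 9 9], max=11

Answer: 0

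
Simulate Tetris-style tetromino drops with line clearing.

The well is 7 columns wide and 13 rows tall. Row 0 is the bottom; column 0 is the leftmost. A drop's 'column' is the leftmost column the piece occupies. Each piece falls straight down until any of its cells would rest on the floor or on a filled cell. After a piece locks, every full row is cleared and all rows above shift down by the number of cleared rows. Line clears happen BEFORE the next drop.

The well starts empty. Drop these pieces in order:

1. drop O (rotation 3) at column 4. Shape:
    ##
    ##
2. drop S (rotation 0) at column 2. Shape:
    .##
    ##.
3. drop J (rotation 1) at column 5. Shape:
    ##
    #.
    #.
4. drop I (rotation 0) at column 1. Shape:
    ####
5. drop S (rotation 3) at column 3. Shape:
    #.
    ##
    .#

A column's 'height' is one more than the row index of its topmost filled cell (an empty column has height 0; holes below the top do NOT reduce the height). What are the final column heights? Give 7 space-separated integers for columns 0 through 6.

Drop 1: O rot3 at col 4 lands with bottom-row=0; cleared 0 line(s) (total 0); column heights now [0 0 0 0 2 2 0], max=2
Drop 2: S rot0 at col 2 lands with bottom-row=1; cleared 0 line(s) (total 0); column heights now [0 0 2 3 3 2 0], max=3
Drop 3: J rot1 at col 5 lands with bottom-row=2; cleared 0 line(s) (total 0); column heights now [0 0 2 3 3 5 5], max=5
Drop 4: I rot0 at col 1 lands with bottom-row=3; cleared 0 line(s) (total 0); column heights now [0 4 4 4 4 5 5], max=5
Drop 5: S rot3 at col 3 lands with bottom-row=4; cleared 0 line(s) (total 0); column heights now [0 4 4 7 6 5 5], max=7

Answer: 0 4 4 7 6 5 5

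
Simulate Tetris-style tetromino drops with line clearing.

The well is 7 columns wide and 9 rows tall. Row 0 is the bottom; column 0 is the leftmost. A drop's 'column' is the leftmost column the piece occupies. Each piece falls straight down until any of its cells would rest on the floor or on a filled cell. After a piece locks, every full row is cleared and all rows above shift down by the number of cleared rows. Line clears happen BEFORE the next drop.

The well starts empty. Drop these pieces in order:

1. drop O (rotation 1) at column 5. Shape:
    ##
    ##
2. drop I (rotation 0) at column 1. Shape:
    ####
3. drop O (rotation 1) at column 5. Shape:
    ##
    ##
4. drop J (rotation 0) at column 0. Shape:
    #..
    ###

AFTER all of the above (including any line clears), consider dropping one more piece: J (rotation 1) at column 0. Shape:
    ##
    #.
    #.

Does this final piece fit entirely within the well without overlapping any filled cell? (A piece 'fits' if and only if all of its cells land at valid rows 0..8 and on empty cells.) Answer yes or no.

Answer: yes

Derivation:
Drop 1: O rot1 at col 5 lands with bottom-row=0; cleared 0 line(s) (total 0); column heights now [0 0 0 0 0 2 2], max=2
Drop 2: I rot0 at col 1 lands with bottom-row=0; cleared 0 line(s) (total 0); column heights now [0 1 1 1 1 2 2], max=2
Drop 3: O rot1 at col 5 lands with bottom-row=2; cleared 0 line(s) (total 0); column heights now [0 1 1 1 1 4 4], max=4
Drop 4: J rot0 at col 0 lands with bottom-row=1; cleared 0 line(s) (total 0); column heights now [3 2 2 1 1 4 4], max=4
Test piece J rot1 at col 0 (width 2): heights before test = [3 2 2 1 1 4 4]; fits = True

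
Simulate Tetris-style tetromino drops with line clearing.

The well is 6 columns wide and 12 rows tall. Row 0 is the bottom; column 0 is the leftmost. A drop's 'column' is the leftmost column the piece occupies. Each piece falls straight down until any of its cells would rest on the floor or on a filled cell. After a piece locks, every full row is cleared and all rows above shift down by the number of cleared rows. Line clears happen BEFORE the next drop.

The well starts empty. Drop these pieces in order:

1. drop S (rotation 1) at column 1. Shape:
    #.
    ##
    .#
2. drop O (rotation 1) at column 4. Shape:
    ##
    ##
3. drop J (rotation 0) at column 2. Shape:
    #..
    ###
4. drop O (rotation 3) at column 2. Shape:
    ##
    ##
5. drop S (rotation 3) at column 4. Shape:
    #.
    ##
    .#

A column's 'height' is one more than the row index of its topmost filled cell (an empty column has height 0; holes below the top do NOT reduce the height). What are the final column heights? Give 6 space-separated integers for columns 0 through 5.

Answer: 0 3 6 6 5 4

Derivation:
Drop 1: S rot1 at col 1 lands with bottom-row=0; cleared 0 line(s) (total 0); column heights now [0 3 2 0 0 0], max=3
Drop 2: O rot1 at col 4 lands with bottom-row=0; cleared 0 line(s) (total 0); column heights now [0 3 2 0 2 2], max=3
Drop 3: J rot0 at col 2 lands with bottom-row=2; cleared 0 line(s) (total 0); column heights now [0 3 4 3 3 2], max=4
Drop 4: O rot3 at col 2 lands with bottom-row=4; cleared 0 line(s) (total 0); column heights now [0 3 6 6 3 2], max=6
Drop 5: S rot3 at col 4 lands with bottom-row=2; cleared 0 line(s) (total 0); column heights now [0 3 6 6 5 4], max=6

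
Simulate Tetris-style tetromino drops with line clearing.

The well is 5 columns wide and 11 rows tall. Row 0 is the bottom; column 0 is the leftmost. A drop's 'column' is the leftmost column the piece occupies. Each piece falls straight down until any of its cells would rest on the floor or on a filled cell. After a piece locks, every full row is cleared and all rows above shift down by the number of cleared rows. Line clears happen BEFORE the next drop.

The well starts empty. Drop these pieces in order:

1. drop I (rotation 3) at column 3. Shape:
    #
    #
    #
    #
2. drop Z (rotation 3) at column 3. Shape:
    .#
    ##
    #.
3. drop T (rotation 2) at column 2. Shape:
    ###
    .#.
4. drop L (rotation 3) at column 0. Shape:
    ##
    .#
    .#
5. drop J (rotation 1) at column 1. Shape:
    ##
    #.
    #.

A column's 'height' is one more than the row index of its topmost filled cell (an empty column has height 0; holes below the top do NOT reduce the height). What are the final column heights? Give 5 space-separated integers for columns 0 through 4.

Answer: 3 9 9 8 8

Derivation:
Drop 1: I rot3 at col 3 lands with bottom-row=0; cleared 0 line(s) (total 0); column heights now [0 0 0 4 0], max=4
Drop 2: Z rot3 at col 3 lands with bottom-row=4; cleared 0 line(s) (total 0); column heights now [0 0 0 6 7], max=7
Drop 3: T rot2 at col 2 lands with bottom-row=6; cleared 0 line(s) (total 0); column heights now [0 0 8 8 8], max=8
Drop 4: L rot3 at col 0 lands with bottom-row=0; cleared 0 line(s) (total 0); column heights now [3 3 8 8 8], max=8
Drop 5: J rot1 at col 1 lands with bottom-row=6; cleared 0 line(s) (total 0); column heights now [3 9 9 8 8], max=9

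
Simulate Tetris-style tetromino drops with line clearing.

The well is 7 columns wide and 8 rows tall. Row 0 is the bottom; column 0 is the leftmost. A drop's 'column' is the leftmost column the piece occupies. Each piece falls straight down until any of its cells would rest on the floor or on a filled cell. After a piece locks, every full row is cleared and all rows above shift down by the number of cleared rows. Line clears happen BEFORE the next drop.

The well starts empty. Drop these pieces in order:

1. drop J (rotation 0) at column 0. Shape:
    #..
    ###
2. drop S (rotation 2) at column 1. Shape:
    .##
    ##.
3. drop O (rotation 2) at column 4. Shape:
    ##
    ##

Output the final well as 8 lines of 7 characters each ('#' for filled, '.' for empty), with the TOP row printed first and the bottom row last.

Drop 1: J rot0 at col 0 lands with bottom-row=0; cleared 0 line(s) (total 0); column heights now [2 1 1 0 0 0 0], max=2
Drop 2: S rot2 at col 1 lands with bottom-row=1; cleared 0 line(s) (total 0); column heights now [2 2 3 3 0 0 0], max=3
Drop 3: O rot2 at col 4 lands with bottom-row=0; cleared 0 line(s) (total 0); column heights now [2 2 3 3 2 2 0], max=3

Answer: .......
.......
.......
.......
.......
..##...
###.##.
###.##.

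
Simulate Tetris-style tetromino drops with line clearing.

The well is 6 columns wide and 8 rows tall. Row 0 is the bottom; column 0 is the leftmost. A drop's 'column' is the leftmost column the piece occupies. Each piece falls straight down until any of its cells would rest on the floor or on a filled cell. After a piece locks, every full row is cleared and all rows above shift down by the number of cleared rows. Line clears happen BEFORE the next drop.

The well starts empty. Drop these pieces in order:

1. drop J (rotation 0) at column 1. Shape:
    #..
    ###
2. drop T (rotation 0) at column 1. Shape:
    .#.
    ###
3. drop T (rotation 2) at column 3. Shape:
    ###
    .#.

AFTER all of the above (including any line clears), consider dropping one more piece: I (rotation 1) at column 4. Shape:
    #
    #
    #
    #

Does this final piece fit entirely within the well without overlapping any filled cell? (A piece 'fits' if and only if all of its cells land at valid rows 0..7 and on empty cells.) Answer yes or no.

Drop 1: J rot0 at col 1 lands with bottom-row=0; cleared 0 line(s) (total 0); column heights now [0 2 1 1 0 0], max=2
Drop 2: T rot0 at col 1 lands with bottom-row=2; cleared 0 line(s) (total 0); column heights now [0 3 4 3 0 0], max=4
Drop 3: T rot2 at col 3 lands with bottom-row=2; cleared 0 line(s) (total 0); column heights now [0 3 4 4 4 4], max=4
Test piece I rot1 at col 4 (width 1): heights before test = [0 3 4 4 4 4]; fits = True

Answer: yes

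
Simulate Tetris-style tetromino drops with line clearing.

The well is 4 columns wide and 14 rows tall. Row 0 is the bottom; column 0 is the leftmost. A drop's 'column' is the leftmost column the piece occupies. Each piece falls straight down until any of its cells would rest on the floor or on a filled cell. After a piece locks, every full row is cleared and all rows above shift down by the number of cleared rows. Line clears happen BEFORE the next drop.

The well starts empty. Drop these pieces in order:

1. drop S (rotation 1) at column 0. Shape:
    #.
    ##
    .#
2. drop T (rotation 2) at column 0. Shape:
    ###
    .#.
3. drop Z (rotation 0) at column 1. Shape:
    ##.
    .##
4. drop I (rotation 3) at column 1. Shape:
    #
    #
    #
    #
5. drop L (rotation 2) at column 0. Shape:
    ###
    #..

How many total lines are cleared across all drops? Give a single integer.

Answer: 0

Derivation:
Drop 1: S rot1 at col 0 lands with bottom-row=0; cleared 0 line(s) (total 0); column heights now [3 2 0 0], max=3
Drop 2: T rot2 at col 0 lands with bottom-row=2; cleared 0 line(s) (total 0); column heights now [4 4 4 0], max=4
Drop 3: Z rot0 at col 1 lands with bottom-row=4; cleared 0 line(s) (total 0); column heights now [4 6 6 5], max=6
Drop 4: I rot3 at col 1 lands with bottom-row=6; cleared 0 line(s) (total 0); column heights now [4 10 6 5], max=10
Drop 5: L rot2 at col 0 lands with bottom-row=9; cleared 0 line(s) (total 0); column heights now [11 11 11 5], max=11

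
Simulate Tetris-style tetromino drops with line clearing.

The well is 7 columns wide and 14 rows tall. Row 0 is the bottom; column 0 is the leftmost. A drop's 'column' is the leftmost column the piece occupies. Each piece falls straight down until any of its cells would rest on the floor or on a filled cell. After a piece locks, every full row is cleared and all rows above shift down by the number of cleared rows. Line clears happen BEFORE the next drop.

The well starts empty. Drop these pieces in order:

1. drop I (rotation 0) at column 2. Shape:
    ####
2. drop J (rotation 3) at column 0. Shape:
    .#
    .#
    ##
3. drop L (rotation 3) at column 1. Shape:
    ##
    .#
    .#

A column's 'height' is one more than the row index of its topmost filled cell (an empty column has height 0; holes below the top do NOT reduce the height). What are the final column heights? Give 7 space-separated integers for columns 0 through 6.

Answer: 1 4 4 1 1 1 0

Derivation:
Drop 1: I rot0 at col 2 lands with bottom-row=0; cleared 0 line(s) (total 0); column heights now [0 0 1 1 1 1 0], max=1
Drop 2: J rot3 at col 0 lands with bottom-row=0; cleared 0 line(s) (total 0); column heights now [1 3 1 1 1 1 0], max=3
Drop 3: L rot3 at col 1 lands with bottom-row=1; cleared 0 line(s) (total 0); column heights now [1 4 4 1 1 1 0], max=4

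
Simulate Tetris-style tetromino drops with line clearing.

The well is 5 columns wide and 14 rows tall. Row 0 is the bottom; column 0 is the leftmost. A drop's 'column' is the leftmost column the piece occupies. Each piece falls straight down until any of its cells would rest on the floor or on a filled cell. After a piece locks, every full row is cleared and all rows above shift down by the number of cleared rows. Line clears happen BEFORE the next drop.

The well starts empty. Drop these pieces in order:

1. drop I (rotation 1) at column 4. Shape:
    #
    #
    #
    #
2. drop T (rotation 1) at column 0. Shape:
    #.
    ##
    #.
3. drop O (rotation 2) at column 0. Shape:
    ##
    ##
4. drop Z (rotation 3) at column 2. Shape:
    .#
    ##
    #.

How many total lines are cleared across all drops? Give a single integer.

Drop 1: I rot1 at col 4 lands with bottom-row=0; cleared 0 line(s) (total 0); column heights now [0 0 0 0 4], max=4
Drop 2: T rot1 at col 0 lands with bottom-row=0; cleared 0 line(s) (total 0); column heights now [3 2 0 0 4], max=4
Drop 3: O rot2 at col 0 lands with bottom-row=3; cleared 0 line(s) (total 0); column heights now [5 5 0 0 4], max=5
Drop 4: Z rot3 at col 2 lands with bottom-row=0; cleared 1 line(s) (total 1); column heights now [4 4 1 2 3], max=4

Answer: 1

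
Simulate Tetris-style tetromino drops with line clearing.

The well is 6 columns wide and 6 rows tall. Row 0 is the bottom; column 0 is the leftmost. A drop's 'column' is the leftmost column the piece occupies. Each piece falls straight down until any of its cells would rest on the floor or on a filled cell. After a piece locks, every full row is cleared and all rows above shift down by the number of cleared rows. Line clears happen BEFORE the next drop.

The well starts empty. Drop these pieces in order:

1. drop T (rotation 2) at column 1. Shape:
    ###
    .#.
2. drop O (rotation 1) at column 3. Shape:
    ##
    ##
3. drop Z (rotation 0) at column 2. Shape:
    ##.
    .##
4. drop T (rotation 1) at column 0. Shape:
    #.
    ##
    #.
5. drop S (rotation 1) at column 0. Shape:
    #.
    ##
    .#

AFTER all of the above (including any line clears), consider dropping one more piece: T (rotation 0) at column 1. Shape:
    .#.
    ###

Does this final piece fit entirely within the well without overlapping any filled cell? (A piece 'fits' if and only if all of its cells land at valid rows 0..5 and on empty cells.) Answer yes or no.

Answer: no

Derivation:
Drop 1: T rot2 at col 1 lands with bottom-row=0; cleared 0 line(s) (total 0); column heights now [0 2 2 2 0 0], max=2
Drop 2: O rot1 at col 3 lands with bottom-row=2; cleared 0 line(s) (total 0); column heights now [0 2 2 4 4 0], max=4
Drop 3: Z rot0 at col 2 lands with bottom-row=4; cleared 0 line(s) (total 0); column heights now [0 2 6 6 5 0], max=6
Drop 4: T rot1 at col 0 lands with bottom-row=1; cleared 0 line(s) (total 0); column heights now [4 3 6 6 5 0], max=6
Drop 5: S rot1 at col 0 lands with bottom-row=3; cleared 0 line(s) (total 0); column heights now [6 5 6 6 5 0], max=6
Test piece T rot0 at col 1 (width 3): heights before test = [6 5 6 6 5 0]; fits = False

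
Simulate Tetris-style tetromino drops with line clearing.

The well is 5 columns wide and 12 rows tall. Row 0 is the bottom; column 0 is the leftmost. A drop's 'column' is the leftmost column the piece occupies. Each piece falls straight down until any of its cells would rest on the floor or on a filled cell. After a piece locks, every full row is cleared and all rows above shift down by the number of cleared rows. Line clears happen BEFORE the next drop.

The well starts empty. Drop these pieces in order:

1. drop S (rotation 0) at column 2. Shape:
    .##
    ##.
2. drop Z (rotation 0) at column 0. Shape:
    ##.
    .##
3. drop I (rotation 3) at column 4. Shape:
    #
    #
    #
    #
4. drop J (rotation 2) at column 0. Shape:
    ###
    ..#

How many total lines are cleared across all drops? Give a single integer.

Drop 1: S rot0 at col 2 lands with bottom-row=0; cleared 0 line(s) (total 0); column heights now [0 0 1 2 2], max=2
Drop 2: Z rot0 at col 0 lands with bottom-row=1; cleared 0 line(s) (total 0); column heights now [3 3 2 2 2], max=3
Drop 3: I rot3 at col 4 lands with bottom-row=2; cleared 0 line(s) (total 0); column heights now [3 3 2 2 6], max=6
Drop 4: J rot2 at col 0 lands with bottom-row=2; cleared 0 line(s) (total 0); column heights now [4 4 4 2 6], max=6

Answer: 0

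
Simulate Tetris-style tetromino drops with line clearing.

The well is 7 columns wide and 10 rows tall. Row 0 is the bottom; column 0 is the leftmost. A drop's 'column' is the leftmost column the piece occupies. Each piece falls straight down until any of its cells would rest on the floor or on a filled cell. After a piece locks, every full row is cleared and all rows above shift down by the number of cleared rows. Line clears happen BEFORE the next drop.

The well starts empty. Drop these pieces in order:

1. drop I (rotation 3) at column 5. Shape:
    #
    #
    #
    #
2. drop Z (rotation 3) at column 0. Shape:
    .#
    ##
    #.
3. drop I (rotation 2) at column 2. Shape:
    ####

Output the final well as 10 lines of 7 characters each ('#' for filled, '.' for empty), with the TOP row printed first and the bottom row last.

Answer: .......
.......
.......
.......
.......
..####.
.....#.
.#...#.
##...#.
#....#.

Derivation:
Drop 1: I rot3 at col 5 lands with bottom-row=0; cleared 0 line(s) (total 0); column heights now [0 0 0 0 0 4 0], max=4
Drop 2: Z rot3 at col 0 lands with bottom-row=0; cleared 0 line(s) (total 0); column heights now [2 3 0 0 0 4 0], max=4
Drop 3: I rot2 at col 2 lands with bottom-row=4; cleared 0 line(s) (total 0); column heights now [2 3 5 5 5 5 0], max=5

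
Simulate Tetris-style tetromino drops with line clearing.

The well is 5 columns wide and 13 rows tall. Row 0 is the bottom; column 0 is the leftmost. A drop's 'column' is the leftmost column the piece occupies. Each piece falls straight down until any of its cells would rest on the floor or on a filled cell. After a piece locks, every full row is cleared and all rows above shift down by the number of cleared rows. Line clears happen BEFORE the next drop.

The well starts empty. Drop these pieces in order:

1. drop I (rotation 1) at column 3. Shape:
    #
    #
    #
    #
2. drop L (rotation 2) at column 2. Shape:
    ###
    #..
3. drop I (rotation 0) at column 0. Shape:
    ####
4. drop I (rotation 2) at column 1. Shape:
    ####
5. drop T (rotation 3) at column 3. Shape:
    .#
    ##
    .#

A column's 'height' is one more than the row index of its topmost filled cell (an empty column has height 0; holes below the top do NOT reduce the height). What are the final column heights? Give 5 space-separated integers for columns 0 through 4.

Answer: 6 7 7 9 10

Derivation:
Drop 1: I rot1 at col 3 lands with bottom-row=0; cleared 0 line(s) (total 0); column heights now [0 0 0 4 0], max=4
Drop 2: L rot2 at col 2 lands with bottom-row=3; cleared 0 line(s) (total 0); column heights now [0 0 5 5 5], max=5
Drop 3: I rot0 at col 0 lands with bottom-row=5; cleared 0 line(s) (total 0); column heights now [6 6 6 6 5], max=6
Drop 4: I rot2 at col 1 lands with bottom-row=6; cleared 0 line(s) (total 0); column heights now [6 7 7 7 7], max=7
Drop 5: T rot3 at col 3 lands with bottom-row=7; cleared 0 line(s) (total 0); column heights now [6 7 7 9 10], max=10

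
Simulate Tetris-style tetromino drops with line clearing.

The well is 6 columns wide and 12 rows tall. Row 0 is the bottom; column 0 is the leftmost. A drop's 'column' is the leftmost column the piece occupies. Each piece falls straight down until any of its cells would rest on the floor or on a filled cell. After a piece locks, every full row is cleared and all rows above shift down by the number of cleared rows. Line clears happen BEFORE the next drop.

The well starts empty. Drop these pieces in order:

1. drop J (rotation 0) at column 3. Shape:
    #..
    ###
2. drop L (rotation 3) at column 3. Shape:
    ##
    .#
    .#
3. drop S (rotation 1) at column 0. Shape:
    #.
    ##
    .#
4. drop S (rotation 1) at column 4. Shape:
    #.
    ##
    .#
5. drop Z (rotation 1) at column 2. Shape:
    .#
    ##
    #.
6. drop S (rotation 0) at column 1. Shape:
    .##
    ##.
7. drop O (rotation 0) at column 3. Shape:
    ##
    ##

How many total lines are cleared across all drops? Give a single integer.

Drop 1: J rot0 at col 3 lands with bottom-row=0; cleared 0 line(s) (total 0); column heights now [0 0 0 2 1 1], max=2
Drop 2: L rot3 at col 3 lands with bottom-row=1; cleared 0 line(s) (total 0); column heights now [0 0 0 4 4 1], max=4
Drop 3: S rot1 at col 0 lands with bottom-row=0; cleared 0 line(s) (total 0); column heights now [3 2 0 4 4 1], max=4
Drop 4: S rot1 at col 4 lands with bottom-row=3; cleared 0 line(s) (total 0); column heights now [3 2 0 4 6 5], max=6
Drop 5: Z rot1 at col 2 lands with bottom-row=3; cleared 0 line(s) (total 0); column heights now [3 2 5 6 6 5], max=6
Drop 6: S rot0 at col 1 lands with bottom-row=5; cleared 0 line(s) (total 0); column heights now [3 6 7 7 6 5], max=7
Drop 7: O rot0 at col 3 lands with bottom-row=7; cleared 0 line(s) (total 0); column heights now [3 6 7 9 9 5], max=9

Answer: 0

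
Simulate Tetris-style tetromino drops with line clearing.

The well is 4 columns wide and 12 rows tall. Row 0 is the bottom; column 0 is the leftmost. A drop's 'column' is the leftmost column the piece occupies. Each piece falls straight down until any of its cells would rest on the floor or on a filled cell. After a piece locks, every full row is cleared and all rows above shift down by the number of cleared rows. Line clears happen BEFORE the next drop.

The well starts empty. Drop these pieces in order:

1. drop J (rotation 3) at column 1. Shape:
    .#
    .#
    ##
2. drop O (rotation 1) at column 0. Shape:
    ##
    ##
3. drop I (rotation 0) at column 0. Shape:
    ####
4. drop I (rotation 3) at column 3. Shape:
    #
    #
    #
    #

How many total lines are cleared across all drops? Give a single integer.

Answer: 3

Derivation:
Drop 1: J rot3 at col 1 lands with bottom-row=0; cleared 0 line(s) (total 0); column heights now [0 1 3 0], max=3
Drop 2: O rot1 at col 0 lands with bottom-row=1; cleared 0 line(s) (total 0); column heights now [3 3 3 0], max=3
Drop 3: I rot0 at col 0 lands with bottom-row=3; cleared 1 line(s) (total 1); column heights now [3 3 3 0], max=3
Drop 4: I rot3 at col 3 lands with bottom-row=0; cleared 2 line(s) (total 3); column heights now [0 1 1 2], max=2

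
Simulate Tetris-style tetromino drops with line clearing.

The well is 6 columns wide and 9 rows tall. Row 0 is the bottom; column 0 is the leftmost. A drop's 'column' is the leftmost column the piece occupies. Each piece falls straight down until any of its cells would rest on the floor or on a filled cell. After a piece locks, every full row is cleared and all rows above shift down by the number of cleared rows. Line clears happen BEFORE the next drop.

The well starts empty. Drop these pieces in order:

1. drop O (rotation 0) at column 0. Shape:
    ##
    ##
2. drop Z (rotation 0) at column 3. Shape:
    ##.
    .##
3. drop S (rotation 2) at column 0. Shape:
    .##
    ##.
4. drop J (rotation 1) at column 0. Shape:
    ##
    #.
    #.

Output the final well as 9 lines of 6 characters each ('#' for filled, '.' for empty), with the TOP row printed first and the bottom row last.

Drop 1: O rot0 at col 0 lands with bottom-row=0; cleared 0 line(s) (total 0); column heights now [2 2 0 0 0 0], max=2
Drop 2: Z rot0 at col 3 lands with bottom-row=0; cleared 0 line(s) (total 0); column heights now [2 2 0 2 2 1], max=2
Drop 3: S rot2 at col 0 lands with bottom-row=2; cleared 0 line(s) (total 0); column heights now [3 4 4 2 2 1], max=4
Drop 4: J rot1 at col 0 lands with bottom-row=3; cleared 0 line(s) (total 0); column heights now [6 6 4 2 2 1], max=6

Answer: ......
......
......
##....
#.....
###...
##....
##.##.
##..##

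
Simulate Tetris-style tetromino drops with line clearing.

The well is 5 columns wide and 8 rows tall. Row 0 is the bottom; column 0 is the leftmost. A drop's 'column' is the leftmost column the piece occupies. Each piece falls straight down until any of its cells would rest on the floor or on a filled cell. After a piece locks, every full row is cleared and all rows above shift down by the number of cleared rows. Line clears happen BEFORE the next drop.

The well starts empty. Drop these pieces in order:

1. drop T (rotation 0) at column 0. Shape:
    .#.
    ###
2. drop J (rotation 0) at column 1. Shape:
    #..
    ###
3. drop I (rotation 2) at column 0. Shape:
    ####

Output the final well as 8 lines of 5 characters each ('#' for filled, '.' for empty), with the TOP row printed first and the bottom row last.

Answer: .....
.....
.....
####.
.#...
.###.
.#...
###..

Derivation:
Drop 1: T rot0 at col 0 lands with bottom-row=0; cleared 0 line(s) (total 0); column heights now [1 2 1 0 0], max=2
Drop 2: J rot0 at col 1 lands with bottom-row=2; cleared 0 line(s) (total 0); column heights now [1 4 3 3 0], max=4
Drop 3: I rot2 at col 0 lands with bottom-row=4; cleared 0 line(s) (total 0); column heights now [5 5 5 5 0], max=5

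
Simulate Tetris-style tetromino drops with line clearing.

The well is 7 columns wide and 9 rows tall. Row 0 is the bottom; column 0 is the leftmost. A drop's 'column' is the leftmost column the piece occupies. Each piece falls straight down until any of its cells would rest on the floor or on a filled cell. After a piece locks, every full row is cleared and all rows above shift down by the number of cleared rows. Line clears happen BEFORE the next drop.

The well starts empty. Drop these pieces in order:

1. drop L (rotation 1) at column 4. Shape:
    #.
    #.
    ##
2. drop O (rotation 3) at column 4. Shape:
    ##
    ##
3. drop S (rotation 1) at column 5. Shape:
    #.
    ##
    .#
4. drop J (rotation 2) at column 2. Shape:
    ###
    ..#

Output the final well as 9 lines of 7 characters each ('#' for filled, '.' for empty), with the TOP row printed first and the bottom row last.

Answer: .......
.......
..####.
....###
....###
....##.
....#..
....#..
....##.

Derivation:
Drop 1: L rot1 at col 4 lands with bottom-row=0; cleared 0 line(s) (total 0); column heights now [0 0 0 0 3 1 0], max=3
Drop 2: O rot3 at col 4 lands with bottom-row=3; cleared 0 line(s) (total 0); column heights now [0 0 0 0 5 5 0], max=5
Drop 3: S rot1 at col 5 lands with bottom-row=4; cleared 0 line(s) (total 0); column heights now [0 0 0 0 5 7 6], max=7
Drop 4: J rot2 at col 2 lands with bottom-row=5; cleared 0 line(s) (total 0); column heights now [0 0 7 7 7 7 6], max=7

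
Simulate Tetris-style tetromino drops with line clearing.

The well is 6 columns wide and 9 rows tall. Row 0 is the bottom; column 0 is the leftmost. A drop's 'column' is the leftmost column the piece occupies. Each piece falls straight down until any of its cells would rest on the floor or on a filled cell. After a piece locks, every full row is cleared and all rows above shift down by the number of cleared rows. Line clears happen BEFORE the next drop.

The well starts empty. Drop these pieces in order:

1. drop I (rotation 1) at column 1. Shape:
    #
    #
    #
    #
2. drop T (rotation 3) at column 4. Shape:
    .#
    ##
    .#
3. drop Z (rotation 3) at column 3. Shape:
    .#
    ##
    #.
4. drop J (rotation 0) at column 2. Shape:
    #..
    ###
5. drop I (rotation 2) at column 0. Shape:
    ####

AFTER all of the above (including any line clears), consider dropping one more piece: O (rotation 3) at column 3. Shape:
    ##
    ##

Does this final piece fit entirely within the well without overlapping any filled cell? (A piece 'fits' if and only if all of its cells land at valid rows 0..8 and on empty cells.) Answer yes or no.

Answer: yes

Derivation:
Drop 1: I rot1 at col 1 lands with bottom-row=0; cleared 0 line(s) (total 0); column heights now [0 4 0 0 0 0], max=4
Drop 2: T rot3 at col 4 lands with bottom-row=0; cleared 0 line(s) (total 0); column heights now [0 4 0 0 2 3], max=4
Drop 3: Z rot3 at col 3 lands with bottom-row=1; cleared 0 line(s) (total 0); column heights now [0 4 0 3 4 3], max=4
Drop 4: J rot0 at col 2 lands with bottom-row=4; cleared 0 line(s) (total 0); column heights now [0 4 6 5 5 3], max=6
Drop 5: I rot2 at col 0 lands with bottom-row=6; cleared 0 line(s) (total 0); column heights now [7 7 7 7 5 3], max=7
Test piece O rot3 at col 3 (width 2): heights before test = [7 7 7 7 5 3]; fits = True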